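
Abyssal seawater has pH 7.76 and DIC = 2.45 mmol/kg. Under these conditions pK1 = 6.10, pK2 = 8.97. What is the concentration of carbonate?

[CO3²⁻] = 0.139 mmol/kg

α₂ = 1 / (1 + [H⁺]/K2 + [H⁺]²/(K1K2)) = 1 / (1 + 10^+1.21 + 10^-0.45)
   = 1 / (1 + 16.218 + 0.35481) = 1/17.573 = 0.05691
[CO3²⁻] = α₂ × DIC = 0.05691 × 2.45 = 0.139 mmol/kg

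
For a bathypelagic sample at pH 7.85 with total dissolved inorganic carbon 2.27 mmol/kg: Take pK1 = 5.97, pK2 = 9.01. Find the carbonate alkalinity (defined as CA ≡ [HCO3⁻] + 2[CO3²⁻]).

CA = 2.39 mmol/kg

CA = [HCO3⁻] + 2[CO3²⁻] = (α₁ + 2α₂)·DIC
At pH 7.85: [H⁺]/K1 = 10^-1.88 = 0.013183, K2/[H⁺] = 10^-1.16 = 0.069183
α₁ = 1/(1 + 0.013183 + 0.069183) = 1/1.0824 = 0.9239; α₂ = α₁·K2/[H⁺] = 0.06392
α₁ + 2α₂ = 1.0517
CA = 1.0517 × 2.27 = 2.39 mmol/kg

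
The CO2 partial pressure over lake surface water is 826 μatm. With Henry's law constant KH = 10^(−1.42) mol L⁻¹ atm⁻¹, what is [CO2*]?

[CO2*] = 31.4 μmol/L

KH = 10^(−1.42) = 3.802×10^-2 mol L⁻¹ atm⁻¹
[CO2*] = KH · pCO2 = 3.802×10^-2 × 826×10^-6 atm = 3.14×10^-5 mol/L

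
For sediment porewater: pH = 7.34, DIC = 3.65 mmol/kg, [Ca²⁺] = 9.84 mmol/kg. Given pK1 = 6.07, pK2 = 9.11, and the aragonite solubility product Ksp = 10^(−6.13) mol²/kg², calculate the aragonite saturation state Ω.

α₂ = 1 / (1 + [H⁺]/K2 + [H⁺]²/(K1K2)) = 1 / (1 + 10^+1.77 + 10^+0.50)
   = 1 / (1 + 58.884 + 3.1623) = 1/63.047 = 0.01586
[CO3²⁻] = α₂ × DIC = 0.01586 × 3.65 = 0.05789 mmol/kg
Ksp = 10^(−6.13) = 7.413×10^-7
Ω = [Ca²⁺][CO3²⁻]/Ksp = (9.84×10^-3)(5.789×10^-5) / 7.413×10^-7 = 0.768

Ω = 0.768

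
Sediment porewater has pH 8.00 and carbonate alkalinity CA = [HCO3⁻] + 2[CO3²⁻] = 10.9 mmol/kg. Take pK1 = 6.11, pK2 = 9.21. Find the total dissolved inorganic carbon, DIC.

DIC = 10.4 mmol/kg

CA = [HCO3⁻] + 2[CO3²⁻] = (α₁ + 2α₂)·DIC
At pH 8.00: [H⁺]/K1 = 10^-1.89 = 0.012882, K2/[H⁺] = 10^-1.21 = 0.061660
α₁ = 1/(1 + 0.012882 + 0.061660) = 1/1.0745 = 0.9306; α₂ = α₁·K2/[H⁺] = 0.05738
α₁ + 2α₂ = 1.0454
DIC = CA / (α₁ + 2α₂) = 10.9 / 1.0454 = 10.4 mmol/kg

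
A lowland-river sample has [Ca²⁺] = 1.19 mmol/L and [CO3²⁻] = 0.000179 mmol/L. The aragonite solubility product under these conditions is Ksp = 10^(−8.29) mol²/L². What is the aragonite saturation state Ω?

Ksp = 10^(−8.29) = 5.129×10^-9
Ω = [Ca²⁺][CO3²⁻]/Ksp = (1.19×10^-3)(0.000179×10^-3) / 5.129×10^-9 = 0.0415

Ω = 0.0415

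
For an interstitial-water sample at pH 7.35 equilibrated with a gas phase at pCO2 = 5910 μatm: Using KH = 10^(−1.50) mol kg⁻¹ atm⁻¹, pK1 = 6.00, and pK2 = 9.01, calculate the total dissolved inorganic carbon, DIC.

[CO2*] = KH · pCO2 = 10^(−1.50) × 5910×10^-6 = 1.869×10^-4 mol/kg
α₀ = 1/(1 + K1/[H⁺] + K1K2/[H⁺]²) = 1/(1 + 10^+1.35 + 10^-0.31) = 0.04188
DIC = [CO2*]/α₀ = 1.869×10^-4 / 0.04188 = 4.46 mmol/kg

DIC = 4.46 mmol/kg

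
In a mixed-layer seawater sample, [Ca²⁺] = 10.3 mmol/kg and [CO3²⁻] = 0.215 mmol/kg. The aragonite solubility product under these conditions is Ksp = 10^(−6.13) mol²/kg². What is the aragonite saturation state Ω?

Ksp = 10^(−6.13) = 7.413×10^-7
Ω = [Ca²⁺][CO3²⁻]/Ksp = (10.3×10^-3)(0.215×10^-3) / 7.413×10^-7 = 2.99

Ω = 2.99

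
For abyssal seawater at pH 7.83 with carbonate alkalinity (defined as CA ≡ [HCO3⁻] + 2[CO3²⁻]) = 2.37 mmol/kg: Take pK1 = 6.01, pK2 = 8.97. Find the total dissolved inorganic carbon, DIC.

DIC = 2.25 mmol/kg

CA = [HCO3⁻] + 2[CO3²⁻] = (α₁ + 2α₂)·DIC
At pH 7.83: [H⁺]/K1 = 10^-1.82 = 0.015136, K2/[H⁺] = 10^-1.14 = 0.072444
α₁ = 1/(1 + 0.015136 + 0.072444) = 1/1.0876 = 0.9195; α₂ = α₁·K2/[H⁺] = 0.06661
α₁ + 2α₂ = 1.0527
DIC = CA / (α₁ + 2α₂) = 2.37 / 1.0527 = 2.25 mmol/kg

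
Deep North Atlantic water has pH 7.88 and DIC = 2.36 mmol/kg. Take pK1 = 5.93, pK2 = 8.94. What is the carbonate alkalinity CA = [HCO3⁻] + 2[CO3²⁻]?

CA = [HCO3⁻] + 2[CO3²⁻] = (α₁ + 2α₂)·DIC
At pH 7.88: [H⁺]/K1 = 10^-1.95 = 0.011220, K2/[H⁺] = 10^-1.06 = 0.087096
α₁ = 1/(1 + 0.011220 + 0.087096) = 1/1.0983 = 0.9105; α₂ = α₁·K2/[H⁺] = 0.07930
α₁ + 2α₂ = 1.0691
CA = 1.0691 × 2.36 = 2.52 mmol/kg

CA = 2.52 mmol/kg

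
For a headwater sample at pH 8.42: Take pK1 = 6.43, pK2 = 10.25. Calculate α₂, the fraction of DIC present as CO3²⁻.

α₂ = 0.0144

α₂ = 1 / (1 + [H⁺]/K2 + [H⁺]²/(K1K2)) = 1 / (1 + 10^+1.83 + 10^-0.16)
   = 1 / (1 + 67.608 + 0.69183) = 1/69.300 = 0.01443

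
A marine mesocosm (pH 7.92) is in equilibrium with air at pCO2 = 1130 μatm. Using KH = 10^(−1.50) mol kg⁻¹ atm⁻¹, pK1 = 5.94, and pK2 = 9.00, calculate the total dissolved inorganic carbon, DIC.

[CO2*] = KH · pCO2 = 10^(−1.50) × 1130×10^-6 = 3.573×10^-5 mol/kg
α₀ = 1/(1 + K1/[H⁺] + K1K2/[H⁺]²) = 1/(1 + 10^+1.98 + 10^+0.90) = 0.009575
DIC = [CO2*]/α₀ = 3.573×10^-5 / 0.009575 = 3.73 mmol/kg

DIC = 3.73 mmol/kg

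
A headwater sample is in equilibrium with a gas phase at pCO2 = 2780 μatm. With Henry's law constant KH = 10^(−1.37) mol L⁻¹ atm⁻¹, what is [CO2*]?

KH = 10^(−1.37) = 4.266×10^-2 mol L⁻¹ atm⁻¹
[CO2*] = KH · pCO2 = 4.266×10^-2 × 2780×10^-6 atm = 1.19×10^-4 mol/L

[CO2*] = 119 μmol/L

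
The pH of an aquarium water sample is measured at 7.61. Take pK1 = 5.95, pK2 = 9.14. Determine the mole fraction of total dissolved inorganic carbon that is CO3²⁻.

α₂ = 1 / (1 + [H⁺]/K2 + [H⁺]²/(K1K2)) = 1 / (1 + 10^+1.53 + 10^-0.13)
   = 1 / (1 + 33.884 + 0.74131) = 1/35.626 = 0.02807

α₂ = 0.0281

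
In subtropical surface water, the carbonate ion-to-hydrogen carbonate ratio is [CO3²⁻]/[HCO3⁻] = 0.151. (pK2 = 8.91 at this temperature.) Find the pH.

pH = 8.09

From K2 = [H⁺][CO3²⁻]/[HCO3⁻]:  pH = pK2 + log₁₀([CO3²⁻]/[HCO3⁻])
log₁₀(0.151) = -0.821
pH = 8.91 + (-0.821) = 8.09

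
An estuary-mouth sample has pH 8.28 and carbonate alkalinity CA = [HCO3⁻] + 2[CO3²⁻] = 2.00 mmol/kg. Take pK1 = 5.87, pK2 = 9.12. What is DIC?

CA = [HCO3⁻] + 2[CO3²⁻] = (α₁ + 2α₂)·DIC
At pH 8.28: [H⁺]/K1 = 10^-2.41 = 0.0038905, K2/[H⁺] = 10^-0.84 = 0.14454
α₁ = 1/(1 + 0.0038905 + 0.14454) = 1/1.1484 = 0.8708; α₂ = α₁·K2/[H⁺] = 0.1259
α₁ + 2α₂ = 1.1225
DIC = CA / (α₁ + 2α₂) = 2.00 / 1.1225 = 1.78 mmol/kg

DIC = 1.78 mmol/kg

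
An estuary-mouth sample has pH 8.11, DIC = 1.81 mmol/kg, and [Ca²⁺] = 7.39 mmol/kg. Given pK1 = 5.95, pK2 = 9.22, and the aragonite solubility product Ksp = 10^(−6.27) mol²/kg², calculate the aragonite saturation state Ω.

α₂ = 1 / (1 + [H⁺]/K2 + [H⁺]²/(K1K2)) = 1 / (1 + 10^+1.11 + 10^-1.05)
   = 1 / (1 + 12.882 + 0.089125) = 1/13.972 = 0.07157
[CO3²⁻] = α₂ × DIC = 0.07157 × 1.81 = 0.1295 mmol/kg
Ksp = 10^(−6.27) = 5.370×10^-7
Ω = [Ca²⁺][CO3²⁻]/Ksp = (7.39×10^-3)(1.295×10^-4) / 5.370×10^-7 = 1.78

Ω = 1.78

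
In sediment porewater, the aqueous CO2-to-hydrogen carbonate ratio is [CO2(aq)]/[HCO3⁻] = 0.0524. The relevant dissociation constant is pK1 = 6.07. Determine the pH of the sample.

pH = 7.35

From K1 = [H⁺][HCO3⁻]/[CO2(aq)]:  pH = pK1 − log₁₀([CO2(aq)]/[HCO3⁻])
log₁₀(0.0524) = -1.281
pH = 6.07 − (-1.281) = 7.35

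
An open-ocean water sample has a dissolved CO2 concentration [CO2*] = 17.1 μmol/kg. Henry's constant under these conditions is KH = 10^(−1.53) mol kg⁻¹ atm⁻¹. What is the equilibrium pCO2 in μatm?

pCO2 = 579 μatm

KH = 10^(−1.53) = 2.951×10^-2 mol kg⁻¹ atm⁻¹
pCO2 = [CO2*]/KH = 17.1×10^-6 / 2.951×10^-2 = 5.79×10^-4 atm = 579 μatm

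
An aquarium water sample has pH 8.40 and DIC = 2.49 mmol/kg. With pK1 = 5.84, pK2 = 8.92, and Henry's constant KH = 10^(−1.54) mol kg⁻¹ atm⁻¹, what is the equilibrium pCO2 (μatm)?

α₀ = 1 / (1 + K1/[H⁺] + K1K2/[H⁺]²) = 1 / (1 + 10^+2.56 + 10^+2.04)
   = 1 / (1 + 363.08 + 109.65) = 1/473.73 = 0.002111
[CO2*] = α₀ × DIC = 0.002111 × 2.49 = 0.005256 mmol/kg = 5.256 μmol/kg
pCO2 = [CO2*]/KH = 5.256×10^-6 / 2.884×10^-2 = 182 μatm

pCO2 = 182 μatm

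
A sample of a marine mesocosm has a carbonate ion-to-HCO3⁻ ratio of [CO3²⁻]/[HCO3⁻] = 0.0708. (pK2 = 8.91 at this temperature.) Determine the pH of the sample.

From K2 = [H⁺][CO3²⁻]/[HCO3⁻]:  pH = pK2 + log₁₀([CO3²⁻]/[HCO3⁻])
log₁₀(0.0708) = -1.150
pH = 8.91 + (-1.150) = 7.76

pH = 7.76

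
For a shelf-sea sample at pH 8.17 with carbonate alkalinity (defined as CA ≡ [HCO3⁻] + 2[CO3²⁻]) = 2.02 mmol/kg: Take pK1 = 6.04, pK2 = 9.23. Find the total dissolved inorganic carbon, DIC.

DIC = 1.88 mmol/kg

CA = [HCO3⁻] + 2[CO3²⁻] = (α₁ + 2α₂)·DIC
At pH 8.17: [H⁺]/K1 = 10^-2.13 = 0.0074131, K2/[H⁺] = 10^-1.06 = 0.087096
α₁ = 1/(1 + 0.0074131 + 0.087096) = 1/1.0945 = 0.9137; α₂ = α₁·K2/[H⁺] = 0.07958
α₁ + 2α₂ = 1.0728
DIC = CA / (α₁ + 2α₂) = 2.02 / 1.0728 = 1.88 mmol/kg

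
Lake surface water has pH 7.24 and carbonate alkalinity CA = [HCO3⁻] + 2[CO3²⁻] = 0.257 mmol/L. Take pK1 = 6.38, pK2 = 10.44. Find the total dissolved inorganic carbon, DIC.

CA = [HCO3⁻] + 2[CO3²⁻] = (α₁ + 2α₂)·DIC
At pH 7.24: [H⁺]/K1 = 10^-0.86 = 0.13804, K2/[H⁺] = 10^-3.20 = 0.00063096
α₁ = 1/(1 + 0.13804 + 0.00063096) = 1/1.1387 = 0.8782; α₂ = α₁·K2/[H⁺] = 0.0005541
α₁ + 2α₂ = 0.8793
DIC = CA / (α₁ + 2α₂) = 0.257 / 0.8793 = 0.292 mmol/L

DIC = 0.292 mmol/L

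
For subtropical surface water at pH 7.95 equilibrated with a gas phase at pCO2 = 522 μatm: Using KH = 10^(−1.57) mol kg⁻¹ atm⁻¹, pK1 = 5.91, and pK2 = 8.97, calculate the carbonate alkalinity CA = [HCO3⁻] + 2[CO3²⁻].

CA = 1.83 mmol/kg

[CO2*] = KH · pCO2 = 10^(−1.57) × 522×10^-6 = 1.405×10^-5 mol/kg
α₀ = 1/(1 + K1/[H⁺] + K1K2/[H⁺]²) = 1/(1 + 10^+2.04 + 10^+1.02) = 0.008256
DIC = [CO2*]/α₀ = 1.405×10^-5 / 0.008256 = 1.702 mmol/kg
CA = (α₁ + 2α₂)·DIC = (0.9053 + 2×0.08645) × 1.702 = 1.83 mmol/kg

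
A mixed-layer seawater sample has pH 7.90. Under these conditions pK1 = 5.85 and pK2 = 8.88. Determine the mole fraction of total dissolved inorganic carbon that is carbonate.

α₂ = 0.0940

α₂ = 1 / (1 + [H⁺]/K2 + [H⁺]²/(K1K2)) = 1 / (1 + 10^+0.98 + 10^-1.07)
   = 1 / (1 + 9.5499 + 0.085114) = 1/10.635 = 0.09403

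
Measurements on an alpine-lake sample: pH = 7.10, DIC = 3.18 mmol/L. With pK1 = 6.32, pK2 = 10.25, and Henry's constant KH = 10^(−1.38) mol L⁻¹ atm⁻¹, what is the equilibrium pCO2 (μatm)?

pCO2 = 1.09×10^4 μatm

α₀ = 1 / (1 + K1/[H⁺] + K1K2/[H⁺]²) = 1 / (1 + 10^+0.78 + 10^-2.37)
   = 1 / (1 + 6.0256 + 0.0042658) = 1/7.0299 = 0.1423
[CO2*] = α₀ × DIC = 0.1423 × 3.18 = 0.4524 mmol/L
pCO2 = [CO2*]/KH = 4.524×10^-4 / 4.169×10^-2 = 1.09×10^4 μatm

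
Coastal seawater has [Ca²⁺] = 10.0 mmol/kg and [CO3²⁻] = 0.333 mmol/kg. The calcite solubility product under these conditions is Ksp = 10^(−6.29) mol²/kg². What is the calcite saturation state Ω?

Ksp = 10^(−6.29) = 5.129×10^-7
Ω = [Ca²⁺][CO3²⁻]/Ksp = (10.0×10^-3)(0.333×10^-3) / 5.129×10^-7 = 6.49

Ω = 6.49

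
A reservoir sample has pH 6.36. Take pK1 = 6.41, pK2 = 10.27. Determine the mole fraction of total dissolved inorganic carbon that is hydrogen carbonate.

α₁ = 1 / (1 + [H⁺]/K1 + K2/[H⁺]) = 1 / (1 + 10^+0.05 + 10^-3.91)
   = 1 / (1 + 1.1220 + 0.00012303) = 1/2.1221 = 0.4712

α₁ = 0.471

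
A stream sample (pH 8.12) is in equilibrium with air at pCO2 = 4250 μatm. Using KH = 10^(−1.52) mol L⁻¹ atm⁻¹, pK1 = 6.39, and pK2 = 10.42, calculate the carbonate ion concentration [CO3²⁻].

[CO3²⁻] = 0.0345 mmol/L

[CO2*] = KH · pCO2 = 10^(−1.52) × 4250×10^-6 = 1.283×10^-4 mol/L
α₀ = 1/(1 + K1/[H⁺] + K1K2/[H⁺]²) = 1/(1 + 10^+1.73 + 10^-0.57) = 0.01819
DIC = [CO2*]/α₀ = 1.283×10^-4 / 0.01819 = 7.056 mmol/L
[CO3²⁻] = α₂·DIC; α₂ = 0.004896, so [CO3²⁻] = 0.004896 × 7.056 = 0.0345 mmol/L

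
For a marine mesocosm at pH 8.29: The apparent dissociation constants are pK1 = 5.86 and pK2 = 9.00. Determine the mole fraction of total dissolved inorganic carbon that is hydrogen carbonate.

α₁ = 1 / (1 + [H⁺]/K1 + K2/[H⁺]) = 1 / (1 + 10^-2.43 + 10^-0.71)
   = 1 / (1 + 0.0037154 + 0.19498) = 1/1.1987 = 0.8342

α₁ = 0.834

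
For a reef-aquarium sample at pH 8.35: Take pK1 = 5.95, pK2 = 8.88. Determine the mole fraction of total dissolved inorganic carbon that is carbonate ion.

α₂ = 0.227

α₂ = 1 / (1 + [H⁺]/K2 + [H⁺]²/(K1K2)) = 1 / (1 + 10^+0.53 + 10^-1.87)
   = 1 / (1 + 3.3884 + 0.013490) = 1/4.4019 = 0.2272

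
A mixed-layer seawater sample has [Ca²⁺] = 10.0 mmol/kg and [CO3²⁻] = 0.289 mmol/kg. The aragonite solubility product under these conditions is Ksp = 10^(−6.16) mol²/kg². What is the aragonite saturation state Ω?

Ω = 4.18

Ksp = 10^(−6.16) = 6.918×10^-7
Ω = [Ca²⁺][CO3²⁻]/Ksp = (10.0×10^-3)(0.289×10^-3) / 6.918×10^-7 = 4.18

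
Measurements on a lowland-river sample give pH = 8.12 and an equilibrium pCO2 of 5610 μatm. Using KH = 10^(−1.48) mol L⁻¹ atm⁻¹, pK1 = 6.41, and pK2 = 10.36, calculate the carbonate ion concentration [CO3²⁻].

[CO2*] = KH · pCO2 = 10^(−1.48) × 5610×10^-6 = 1.858×10^-4 mol/L
α₀ = 1/(1 + K1/[H⁺] + K1K2/[H⁺]²) = 1/(1 + 10^+1.71 + 10^-0.53) = 0.01902
DIC = [CO2*]/α₀ = 1.858×10^-4 / 0.01902 = 9.768 mmol/L
[CO3²⁻] = α₂·DIC; α₂ = 0.005613, so [CO3²⁻] = 0.005613 × 9.768 = 0.0548 mmol/L

[CO3²⁻] = 0.0548 mmol/L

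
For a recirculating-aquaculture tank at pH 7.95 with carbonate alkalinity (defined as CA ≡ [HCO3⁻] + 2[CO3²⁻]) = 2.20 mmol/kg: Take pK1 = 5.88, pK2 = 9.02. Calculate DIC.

CA = [HCO3⁻] + 2[CO3²⁻] = (α₁ + 2α₂)·DIC
At pH 7.95: [H⁺]/K1 = 10^-2.07 = 0.0085114, K2/[H⁺] = 10^-1.07 = 0.085114
α₁ = 1/(1 + 0.0085114 + 0.085114) = 1/1.0936 = 0.9144; α₂ = α₁·K2/[H⁺] = 0.07783
α₁ + 2α₂ = 1.0700
DIC = CA / (α₁ + 2α₂) = 2.20 / 1.0700 = 2.06 mmol/kg

DIC = 2.06 mmol/kg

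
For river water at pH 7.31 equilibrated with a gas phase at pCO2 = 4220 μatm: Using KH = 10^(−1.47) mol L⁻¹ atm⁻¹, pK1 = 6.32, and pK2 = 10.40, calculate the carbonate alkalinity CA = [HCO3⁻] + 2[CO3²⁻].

CA = 1.40 mmol/L

[CO2*] = KH · pCO2 = 10^(−1.47) × 4220×10^-6 = 1.430×10^-4 mol/L
α₀ = 1/(1 + K1/[H⁺] + K1K2/[H⁺]²) = 1/(1 + 10^+0.99 + 10^-2.10) = 0.09276
DIC = [CO2*]/α₀ = 1.430×10^-4 / 0.09276 = 1.542 mmol/L
CA = (α₁ + 2α₂)·DIC = (0.9065 + 2×0.0007368) × 1.542 = 1.40 mmol/L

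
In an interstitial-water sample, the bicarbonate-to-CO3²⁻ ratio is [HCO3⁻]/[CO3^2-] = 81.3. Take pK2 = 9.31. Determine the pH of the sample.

pH = 7.40

From K2 = [H⁺][CO3^2-]/[HCO3⁻]:  pH = pK2 − log₁₀([HCO3⁻]/[CO3^2-])
log₁₀(81.3) = +1.910
pH = 9.31 − (+1.910) = 7.40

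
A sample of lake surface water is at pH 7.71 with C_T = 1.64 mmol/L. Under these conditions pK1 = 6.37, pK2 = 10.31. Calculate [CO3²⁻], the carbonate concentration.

α₂ = 1 / (1 + [H⁺]/K2 + [H⁺]²/(K1K2)) = 1 / (1 + 10^+2.60 + 10^+1.26)
   = 1 / (1 + 398.11 + 18.197) = 1/417.30 = 0.002396
[CO3²⁻] = α₂ × DIC = 0.002396 × 1.64 = 0.00393 mmol/L = 3.93 μmol/L

[CO3²⁻] = 3.93 μmol/L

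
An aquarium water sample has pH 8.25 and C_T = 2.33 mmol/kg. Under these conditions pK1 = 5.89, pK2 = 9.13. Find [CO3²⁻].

[CO3²⁻] = 0.270 mmol/kg

α₂ = 1 / (1 + [H⁺]/K2 + [H⁺]²/(K1K2)) = 1 / (1 + 10^+0.88 + 10^-1.48)
   = 1 / (1 + 7.5858 + 0.033113) = 1/8.6189 = 0.1160
[CO3²⁻] = α₂ × DIC = 0.1160 × 2.33 = 0.270 mmol/kg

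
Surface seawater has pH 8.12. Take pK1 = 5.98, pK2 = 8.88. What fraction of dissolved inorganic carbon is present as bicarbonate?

α₁ = 1 / (1 + [H⁺]/K1 + K2/[H⁺]) = 1 / (1 + 10^-2.14 + 10^-0.76)
   = 1 / (1 + 0.0072444 + 0.17378) = 1/1.1810 = 0.8467

α₁ = 0.847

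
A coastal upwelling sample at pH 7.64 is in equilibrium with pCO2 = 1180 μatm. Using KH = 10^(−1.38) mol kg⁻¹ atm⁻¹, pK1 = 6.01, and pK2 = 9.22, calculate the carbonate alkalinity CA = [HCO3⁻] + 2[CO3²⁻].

CA = 2.21 mmol/kg

[CO2*] = KH · pCO2 = 10^(−1.38) × 1180×10^-6 = 4.919×10^-5 mol/kg
α₀ = 1/(1 + K1/[H⁺] + K1K2/[H⁺]²) = 1/(1 + 10^+1.63 + 10^+0.05) = 0.02233
DIC = [CO2*]/α₀ = 4.919×10^-5 / 0.02233 = 2.203 mmol/kg
CA = (α₁ + 2α₂)·DIC = (0.9526 + 2×0.02506) × 2.203 = 2.21 mmol/kg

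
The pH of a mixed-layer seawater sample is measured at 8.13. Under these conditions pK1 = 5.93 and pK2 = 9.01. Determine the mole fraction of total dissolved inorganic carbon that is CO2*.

α₀ = 0.00554

α₀ = 1 / (1 + K1/[H⁺] + K1K2/[H⁺]²) = 1 / (1 + 10^+2.20 + 10^+1.32)
   = 1 / (1 + 158.49 + 20.893) = 1/180.38 = 0.005544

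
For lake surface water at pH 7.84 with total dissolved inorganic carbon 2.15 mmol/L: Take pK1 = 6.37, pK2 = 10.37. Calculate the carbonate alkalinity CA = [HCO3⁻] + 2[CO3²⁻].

CA = 2.09 mmol/L

CA = [HCO3⁻] + 2[CO3²⁻] = (α₁ + 2α₂)·DIC
At pH 7.84: [H⁺]/K1 = 10^-1.47 = 0.033884, K2/[H⁺] = 10^-2.53 = 0.0029512
α₁ = 1/(1 + 0.033884 + 0.0029512) = 1/1.0368 = 0.9645; α₂ = α₁·K2/[H⁺] = 0.002846
α₁ + 2α₂ = 0.9702
CA = 0.9702 × 2.15 = 2.09 mmol/L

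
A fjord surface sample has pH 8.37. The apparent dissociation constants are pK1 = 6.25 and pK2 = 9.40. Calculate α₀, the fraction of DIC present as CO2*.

α₀ = 1 / (1 + K1/[H⁺] + K1K2/[H⁺]²) = 1 / (1 + 10^+2.12 + 10^+1.09)
   = 1 / (1 + 131.83 + 12.303) = 1/145.13 = 0.006890

α₀ = 0.00689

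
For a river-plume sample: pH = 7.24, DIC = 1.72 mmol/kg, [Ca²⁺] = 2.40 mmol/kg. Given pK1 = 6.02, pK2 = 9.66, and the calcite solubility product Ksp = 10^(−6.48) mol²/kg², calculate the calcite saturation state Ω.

α₂ = 1 / (1 + [H⁺]/K2 + [H⁺]²/(K1K2)) = 1 / (1 + 10^+2.42 + 10^+1.20)
   = 1 / (1 + 263.03 + 15.849) = 1/279.88 = 0.003573
[CO3²⁻] = α₂ × DIC = 0.003573 × 1.72 = 0.006146 mmol/kg = 6.146 μmol/kg
Ksp = 10^(−6.48) = 3.311×10^-7
Ω = [Ca²⁺][CO3²⁻]/Ksp = (2.40×10^-3)(6.146×10^-6) / 3.311×10^-7 = 0.0445

Ω = 0.0445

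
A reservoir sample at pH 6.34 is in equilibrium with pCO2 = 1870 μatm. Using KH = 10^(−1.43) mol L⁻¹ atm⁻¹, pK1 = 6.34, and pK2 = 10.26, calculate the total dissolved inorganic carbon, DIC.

[CO2*] = KH · pCO2 = 10^(−1.43) × 1870×10^-6 = 6.948×10^-5 mol/L
α₀ = 1/(1 + K1/[H⁺] + K1K2/[H⁺]²) = 1/(1 + 10^+0.00 + 10^-3.92) = 0.5000
DIC = [CO2*]/α₀ = 6.948×10^-5 / 0.5000 = 0.139 mmol/L

DIC = 0.139 mmol/L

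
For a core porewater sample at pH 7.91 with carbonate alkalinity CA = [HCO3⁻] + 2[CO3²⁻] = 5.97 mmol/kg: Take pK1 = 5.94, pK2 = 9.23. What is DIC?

CA = [HCO3⁻] + 2[CO3²⁻] = (α₁ + 2α₂)·DIC
At pH 7.91: [H⁺]/K1 = 10^-1.97 = 0.010715, K2/[H⁺] = 10^-1.32 = 0.047863
α₁ = 1/(1 + 0.010715 + 0.047863) = 1/1.0586 = 0.9447; α₂ = α₁·K2/[H⁺] = 0.04521
α₁ + 2α₂ = 1.0351
DIC = CA / (α₁ + 2α₂) = 5.97 / 1.0351 = 5.77 mmol/kg

DIC = 5.77 mmol/kg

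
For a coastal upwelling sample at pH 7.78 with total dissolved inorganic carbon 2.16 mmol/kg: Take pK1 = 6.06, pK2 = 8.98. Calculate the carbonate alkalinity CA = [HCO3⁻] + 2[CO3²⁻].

CA = 2.25 mmol/kg

CA = [HCO3⁻] + 2[CO3²⁻] = (α₁ + 2α₂)·DIC
At pH 7.78: [H⁺]/K1 = 10^-1.72 = 0.019055, K2/[H⁺] = 10^-1.20 = 0.063096
α₁ = 1/(1 + 0.019055 + 0.063096) = 1/1.0822 = 0.9241; α₂ = α₁·K2/[H⁺] = 0.05831
α₁ + 2α₂ = 1.0407
CA = 1.0407 × 2.16 = 2.25 mmol/kg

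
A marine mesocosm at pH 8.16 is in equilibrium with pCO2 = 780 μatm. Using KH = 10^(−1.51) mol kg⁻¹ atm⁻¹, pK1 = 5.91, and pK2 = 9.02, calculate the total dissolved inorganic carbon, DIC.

[CO2*] = KH · pCO2 = 10^(−1.51) × 780×10^-6 = 2.410×10^-5 mol/kg
α₀ = 1/(1 + K1/[H⁺] + K1K2/[H⁺]²) = 1/(1 + 10^+2.25 + 10^+1.39) = 0.004917
DIC = [CO2*]/α₀ = 2.410×10^-5 / 0.004917 = 4.90 mmol/kg

DIC = 4.90 mmol/kg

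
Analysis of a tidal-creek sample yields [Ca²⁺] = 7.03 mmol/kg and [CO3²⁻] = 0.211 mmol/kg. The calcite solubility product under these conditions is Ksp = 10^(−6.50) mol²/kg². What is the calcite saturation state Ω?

Ksp = 10^(−6.50) = 3.162×10^-7
Ω = [Ca²⁺][CO3²⁻]/Ksp = (7.03×10^-3)(0.211×10^-3) / 3.162×10^-7 = 4.69

Ω = 4.69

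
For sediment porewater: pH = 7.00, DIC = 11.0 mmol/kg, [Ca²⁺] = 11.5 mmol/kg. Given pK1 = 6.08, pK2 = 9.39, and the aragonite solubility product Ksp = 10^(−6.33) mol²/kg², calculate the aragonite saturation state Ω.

Ω = 0.980

α₂ = 1 / (1 + [H⁺]/K2 + [H⁺]²/(K1K2)) = 1 / (1 + 10^+2.39 + 10^+1.47)
   = 1 / (1 + 245.47 + 29.512) = 1/275.98 = 0.003623
[CO3²⁻] = α₂ × DIC = 0.003623 × 11.0 = 0.03986 mmol/kg
Ksp = 10^(−6.33) = 4.677×10^-7
Ω = [Ca²⁺][CO3²⁻]/Ksp = (11.5×10^-3)(3.986×10^-5) / 4.677×10^-7 = 0.980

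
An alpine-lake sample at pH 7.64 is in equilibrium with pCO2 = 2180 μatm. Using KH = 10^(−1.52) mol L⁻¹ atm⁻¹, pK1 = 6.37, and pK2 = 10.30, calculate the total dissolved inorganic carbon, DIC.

DIC = 1.29 mmol/L

[CO2*] = KH · pCO2 = 10^(−1.52) × 2180×10^-6 = 6.583×10^-5 mol/L
α₀ = 1/(1 + K1/[H⁺] + K1K2/[H⁺]²) = 1/(1 + 10^+1.27 + 10^-1.39) = 0.05086
DIC = [CO2*]/α₀ = 6.583×10^-5 / 0.05086 = 1.29 mmol/L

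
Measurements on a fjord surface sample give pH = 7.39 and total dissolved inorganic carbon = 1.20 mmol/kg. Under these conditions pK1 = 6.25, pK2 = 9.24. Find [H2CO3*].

α₀ = 1 / (1 + K1/[H⁺] + K1K2/[H⁺]²) = 1 / (1 + 10^+1.14 + 10^-0.71)
   = 1 / (1 + 13.804 + 0.19498) = 1/14.999 = 0.06667
[CO2*] = α₀ × DIC = 0.06667 × 1.20 = 0.0800 mmol/kg

[CO2*] = 0.0800 mmol/kg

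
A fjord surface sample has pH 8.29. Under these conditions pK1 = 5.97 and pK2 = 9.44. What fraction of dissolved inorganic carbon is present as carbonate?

α₂ = 0.0658

α₂ = 1 / (1 + [H⁺]/K2 + [H⁺]²/(K1K2)) = 1 / (1 + 10^+1.15 + 10^-1.17)
   = 1 / (1 + 14.125 + 0.067608) = 1/15.193 = 0.06582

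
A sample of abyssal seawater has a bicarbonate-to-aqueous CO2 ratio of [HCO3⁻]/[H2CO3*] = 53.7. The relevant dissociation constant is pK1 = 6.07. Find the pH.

pH = 7.80

From K1 = [H⁺][HCO3⁻]/[H2CO3*]:  pH = pK1 + log₁₀([HCO3⁻]/[H2CO3*])
log₁₀(53.7) = +1.730
pH = 6.07 + (+1.730) = 7.80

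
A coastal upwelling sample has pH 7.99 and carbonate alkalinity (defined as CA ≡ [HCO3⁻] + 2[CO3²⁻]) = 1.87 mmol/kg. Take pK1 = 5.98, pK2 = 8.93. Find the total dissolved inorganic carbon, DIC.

CA = [HCO3⁻] + 2[CO3²⁻] = (α₁ + 2α₂)·DIC
At pH 7.99: [H⁺]/K1 = 10^-2.01 = 0.0097724, K2/[H⁺] = 10^-0.94 = 0.11482
α₁ = 1/(1 + 0.0097724 + 0.11482) = 1/1.1246 = 0.8892; α₂ = α₁·K2/[H⁺] = 0.1021
α₁ + 2α₂ = 1.0934
DIC = CA / (α₁ + 2α₂) = 1.87 / 1.0934 = 1.71 mmol/kg

DIC = 1.71 mmol/kg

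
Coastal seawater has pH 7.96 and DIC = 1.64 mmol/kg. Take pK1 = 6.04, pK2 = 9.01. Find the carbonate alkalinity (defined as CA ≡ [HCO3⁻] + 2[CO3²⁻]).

CA = 1.75 mmol/kg

CA = [HCO3⁻] + 2[CO3²⁻] = (α₁ + 2α₂)·DIC
At pH 7.96: [H⁺]/K1 = 10^-1.92 = 0.012023, K2/[H⁺] = 10^-1.05 = 0.089125
α₁ = 1/(1 + 0.012023 + 0.089125) = 1/1.1011 = 0.9081; α₂ = α₁·K2/[H⁺] = 0.08094
α₁ + 2α₂ = 1.0700
CA = 1.0700 × 1.64 = 1.75 mmol/kg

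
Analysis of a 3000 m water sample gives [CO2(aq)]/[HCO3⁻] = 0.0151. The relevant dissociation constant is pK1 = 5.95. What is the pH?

From K1 = [H⁺][HCO3⁻]/[CO2(aq)]:  pH = pK1 − log₁₀([CO2(aq)]/[HCO3⁻])
log₁₀(0.0151) = -1.821
pH = 5.95 − (-1.821) = 7.77

pH = 7.77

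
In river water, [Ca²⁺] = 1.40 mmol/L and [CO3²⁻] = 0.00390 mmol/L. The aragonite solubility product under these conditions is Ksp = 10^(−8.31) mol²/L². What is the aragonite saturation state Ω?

Ω = 1.11

Ksp = 10^(−8.31) = 4.898×10^-9
Ω = [Ca²⁺][CO3²⁻]/Ksp = (1.40×10^-3)(0.00390×10^-3) / 4.898×10^-9 = 1.11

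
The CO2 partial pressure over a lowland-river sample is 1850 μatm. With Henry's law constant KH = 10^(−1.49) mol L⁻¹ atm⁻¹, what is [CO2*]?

KH = 10^(−1.49) = 3.236×10^-2 mol L⁻¹ atm⁻¹
[CO2*] = KH · pCO2 = 3.236×10^-2 × 1850×10^-6 atm = 5.99×10^-5 mol/L

[CO2*] = 59.9 μmol/L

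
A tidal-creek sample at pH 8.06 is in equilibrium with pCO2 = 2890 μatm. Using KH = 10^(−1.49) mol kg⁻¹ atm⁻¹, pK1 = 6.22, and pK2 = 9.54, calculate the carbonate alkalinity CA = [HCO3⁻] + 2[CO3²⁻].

CA = 6.90 mmol/kg

[CO2*] = KH · pCO2 = 10^(−1.49) × 2890×10^-6 = 9.352×10^-5 mol/kg
α₀ = 1/(1 + K1/[H⁺] + K1K2/[H⁺]²) = 1/(1 + 10^+1.84 + 10^+0.36) = 0.01380
DIC = [CO2*]/α₀ = 9.352×10^-5 / 0.01380 = 6.778 mmol/kg
CA = (α₁ + 2α₂)·DIC = (0.9546 + 2×0.03161) × 6.778 = 6.90 mmol/kg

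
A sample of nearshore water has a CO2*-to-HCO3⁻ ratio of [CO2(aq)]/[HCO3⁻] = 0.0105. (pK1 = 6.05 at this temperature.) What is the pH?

From K1 = [H⁺][HCO3⁻]/[CO2(aq)]:  pH = pK1 − log₁₀([CO2(aq)]/[HCO3⁻])
log₁₀(0.0105) = -1.979
pH = 6.05 − (-1.979) = 8.03

pH = 8.03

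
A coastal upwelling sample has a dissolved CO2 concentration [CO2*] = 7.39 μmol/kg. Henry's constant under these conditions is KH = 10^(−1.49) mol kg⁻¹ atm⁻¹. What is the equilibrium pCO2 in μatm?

KH = 10^(−1.49) = 3.236×10^-2 mol kg⁻¹ atm⁻¹
pCO2 = [CO2*]/KH = 7.39×10^-6 / 3.236×10^-2 = 2.28×10^-4 atm = 228 μatm

pCO2 = 228 μatm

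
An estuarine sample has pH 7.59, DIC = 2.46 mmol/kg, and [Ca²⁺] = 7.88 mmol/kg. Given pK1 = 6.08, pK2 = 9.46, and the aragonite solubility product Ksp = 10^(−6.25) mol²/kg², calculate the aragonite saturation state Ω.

α₂ = 1 / (1 + [H⁺]/K2 + [H⁺]²/(K1K2)) = 1 / (1 + 10^+1.87 + 10^+0.36)
   = 1 / (1 + 74.131 + 2.2909) = 1/77.422 = 0.01292
[CO3²⁻] = α₂ × DIC = 0.01292 × 2.46 = 0.03177 mmol/kg
Ksp = 10^(−6.25) = 5.623×10^-7
Ω = [Ca²⁺][CO3²⁻]/Ksp = (7.88×10^-3)(3.177×10^-5) / 5.623×10^-7 = 0.445

Ω = 0.445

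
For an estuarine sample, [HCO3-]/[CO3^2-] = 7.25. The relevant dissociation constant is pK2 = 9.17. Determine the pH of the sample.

From K2 = [H⁺][CO3^2-]/[HCO3-]:  pH = pK2 − log₁₀([HCO3-]/[CO3^2-])
log₁₀(7.25) = +0.860
pH = 9.17 − (+0.860) = 8.31

pH = 8.31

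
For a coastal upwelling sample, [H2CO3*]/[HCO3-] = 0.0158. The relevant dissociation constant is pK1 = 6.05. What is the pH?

pH = 7.85

From K1 = [H⁺][HCO3-]/[H2CO3*]:  pH = pK1 − log₁₀([H2CO3*]/[HCO3-])
log₁₀(0.0158) = -1.801
pH = 6.05 − (-1.801) = 7.85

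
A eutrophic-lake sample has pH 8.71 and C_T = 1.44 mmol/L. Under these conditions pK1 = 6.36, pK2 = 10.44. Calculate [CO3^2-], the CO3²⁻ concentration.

[CO3²⁻] = 0.0262 mmol/L

α₂ = 1 / (1 + [H⁺]/K2 + [H⁺]²/(K1K2)) = 1 / (1 + 10^+1.73 + 10^-0.62)
   = 1 / (1 + 53.703 + 0.23988) = 1/54.943 = 0.01820
[CO3²⁻] = α₂ × DIC = 0.01820 × 1.44 = 0.0262 mmol/L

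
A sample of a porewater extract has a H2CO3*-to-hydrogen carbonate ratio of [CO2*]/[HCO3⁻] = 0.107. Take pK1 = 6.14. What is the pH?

pH = 7.11

From K1 = [H⁺][HCO3⁻]/[CO2*]:  pH = pK1 − log₁₀([CO2*]/[HCO3⁻])
log₁₀(0.107) = -0.971
pH = 6.14 − (-0.971) = 7.11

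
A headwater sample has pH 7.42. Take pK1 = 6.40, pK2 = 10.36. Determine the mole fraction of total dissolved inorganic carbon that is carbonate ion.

α₂ = 1 / (1 + [H⁺]/K2 + [H⁺]²/(K1K2)) = 1 / (1 + 10^+2.94 + 10^+1.92)
   = 1 / (1 + 870.96 + 83.176) = 1/955.14 = 0.001047

α₂ = 0.00105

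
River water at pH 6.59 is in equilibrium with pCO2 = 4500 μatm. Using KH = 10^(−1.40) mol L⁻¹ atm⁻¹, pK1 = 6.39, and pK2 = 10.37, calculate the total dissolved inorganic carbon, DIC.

DIC = 0.463 mmol/L

[CO2*] = KH · pCO2 = 10^(−1.40) × 4500×10^-6 = 1.791×10^-4 mol/L
α₀ = 1/(1 + K1/[H⁺] + K1K2/[H⁺]²) = 1/(1 + 10^+0.20 + 10^-3.58) = 0.3868
DIC = [CO2*]/α₀ = 1.791×10^-4 / 0.3868 = 0.463 mmol/L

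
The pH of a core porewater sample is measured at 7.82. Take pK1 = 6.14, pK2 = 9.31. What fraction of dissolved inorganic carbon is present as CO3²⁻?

α₂ = 1 / (1 + [H⁺]/K2 + [H⁺]²/(K1K2)) = 1 / (1 + 10^+1.49 + 10^-0.19)
   = 1 / (1 + 30.903 + 0.64565) = 1/32.549 = 0.03072

α₂ = 0.0307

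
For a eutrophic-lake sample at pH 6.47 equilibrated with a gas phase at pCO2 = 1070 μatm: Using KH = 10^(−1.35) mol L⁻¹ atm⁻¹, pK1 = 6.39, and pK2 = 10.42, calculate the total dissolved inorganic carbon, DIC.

[CO2*] = KH · pCO2 = 10^(−1.35) × 1070×10^-6 = 4.780×10^-5 mol/L
α₀ = 1/(1 + K1/[H⁺] + K1K2/[H⁺]²) = 1/(1 + 10^+0.08 + 10^-3.87) = 0.4541
DIC = [CO2*]/α₀ = 4.780×10^-5 / 0.4541 = 0.105 mmol/L

DIC = 0.105 mmol/L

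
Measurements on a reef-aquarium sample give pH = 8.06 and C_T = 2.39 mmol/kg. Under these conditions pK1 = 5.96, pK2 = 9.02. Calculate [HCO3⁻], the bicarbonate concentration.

[HCO3⁻] = 2.14 mmol/kg

α₁ = 1 / (1 + [H⁺]/K1 + K2/[H⁺]) = 1 / (1 + 10^-2.10 + 10^-0.96)
   = 1 / (1 + 0.0079433 + 0.10965) = 1/1.1176 = 0.8948
[HCO3⁻] = α₁ × DIC = 0.8948 × 2.39 = 2.14 mmol/kg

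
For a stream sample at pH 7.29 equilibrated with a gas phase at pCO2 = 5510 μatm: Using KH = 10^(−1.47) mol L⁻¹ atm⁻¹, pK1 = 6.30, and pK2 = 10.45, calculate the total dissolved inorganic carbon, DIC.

DIC = 2.01 mmol/L

[CO2*] = KH · pCO2 = 10^(−1.47) × 5510×10^-6 = 1.867×10^-4 mol/L
α₀ = 1/(1 + K1/[H⁺] + K1K2/[H⁺]²) = 1/(1 + 10^+0.99 + 10^-2.17) = 0.09277
DIC = [CO2*]/α₀ = 1.867×10^-4 / 0.09277 = 2.01 mmol/L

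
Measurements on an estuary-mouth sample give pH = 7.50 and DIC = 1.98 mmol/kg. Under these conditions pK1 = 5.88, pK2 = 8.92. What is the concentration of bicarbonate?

α₁ = 1 / (1 + [H⁺]/K1 + K2/[H⁺]) = 1 / (1 + 10^-1.62 + 10^-1.42)
   = 1 / (1 + 0.023988 + 0.038019) = 1/1.0620 = 0.9416
[HCO3⁻] = α₁ × DIC = 0.9416 × 1.98 = 1.86 mmol/kg

[HCO3⁻] = 1.86 mmol/kg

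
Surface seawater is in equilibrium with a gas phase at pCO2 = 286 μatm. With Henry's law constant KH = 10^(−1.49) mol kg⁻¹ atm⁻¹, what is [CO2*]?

KH = 10^(−1.49) = 3.236×10^-2 mol kg⁻¹ atm⁻¹
[CO2*] = KH · pCO2 = 3.236×10^-2 × 286×10^-6 atm = 9.25×10^-6 mol/kg

[CO2*] = 9.25 μmol/kg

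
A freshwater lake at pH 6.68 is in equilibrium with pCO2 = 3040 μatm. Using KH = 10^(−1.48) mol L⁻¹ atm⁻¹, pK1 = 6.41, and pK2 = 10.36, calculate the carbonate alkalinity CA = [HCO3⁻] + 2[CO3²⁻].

[CO2*] = KH · pCO2 = 10^(−1.48) × 3040×10^-6 = 1.007×10^-4 mol/L
α₀ = 1/(1 + K1/[H⁺] + K1K2/[H⁺]²) = 1/(1 + 10^+0.27 + 10^-3.41) = 0.3493
DIC = [CO2*]/α₀ = 1.007×10^-4 / 0.3493 = 0.2881 mmol/L
CA = (α₁ + 2α₂)·DIC = (0.6505 + 2×0.0001359) × 0.2881 = 0.188 mmol/L

CA = 0.188 mmol/L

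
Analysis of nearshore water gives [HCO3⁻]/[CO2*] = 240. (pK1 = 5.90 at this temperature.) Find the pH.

pH = 8.28

From K1 = [H⁺][HCO3⁻]/[CO2*]:  pH = pK1 + log₁₀([HCO3⁻]/[CO2*])
log₁₀(240) = +2.380
pH = 5.90 + (+2.380) = 8.28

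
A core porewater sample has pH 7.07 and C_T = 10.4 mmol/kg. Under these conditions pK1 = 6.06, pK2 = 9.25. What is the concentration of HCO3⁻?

α₁ = 1 / (1 + [H⁺]/K1 + K2/[H⁺]) = 1 / (1 + 10^-1.01 + 10^-2.18)
   = 1 / (1 + 0.097724 + 0.0066069) = 1/1.1043 = 0.9055
[HCO3⁻] = α₁ × DIC = 0.9055 × 10.4 = 9.42 mmol/kg

[HCO3⁻] = 9.42 mmol/kg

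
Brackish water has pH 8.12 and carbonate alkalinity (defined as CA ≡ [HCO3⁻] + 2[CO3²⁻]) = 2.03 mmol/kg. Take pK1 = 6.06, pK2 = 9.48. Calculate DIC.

CA = [HCO3⁻] + 2[CO3²⁻] = (α₁ + 2α₂)·DIC
At pH 8.12: [H⁺]/K1 = 10^-2.06 = 0.0087096, K2/[H⁺] = 10^-1.36 = 0.043652
α₁ = 1/(1 + 0.0087096 + 0.043652) = 1/1.0524 = 0.9502; α₂ = α₁·K2/[H⁺] = 0.04148
α₁ + 2α₂ = 1.0332
DIC = CA / (α₁ + 2α₂) = 2.03 / 1.0332 = 1.96 mmol/kg

DIC = 1.96 mmol/kg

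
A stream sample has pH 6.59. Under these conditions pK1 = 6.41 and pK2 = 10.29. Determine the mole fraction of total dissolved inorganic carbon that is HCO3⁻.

α₁ = 0.602

α₁ = 1 / (1 + [H⁺]/K1 + K2/[H⁺]) = 1 / (1 + 10^-0.18 + 10^-3.70)
   = 1 / (1 + 0.66069 + 0.00019953) = 1/1.6609 = 0.6021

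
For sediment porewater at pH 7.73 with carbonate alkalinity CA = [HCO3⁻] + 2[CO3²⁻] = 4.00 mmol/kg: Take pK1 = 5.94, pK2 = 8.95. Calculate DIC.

CA = [HCO3⁻] + 2[CO3²⁻] = (α₁ + 2α₂)·DIC
At pH 7.73: [H⁺]/K1 = 10^-1.79 = 0.016218, K2/[H⁺] = 10^-1.22 = 0.060256
α₁ = 1/(1 + 0.016218 + 0.060256) = 1/1.0765 = 0.9290; α₂ = α₁·K2/[H⁺] = 0.05598
α₁ + 2α₂ = 1.0409
DIC = CA / (α₁ + 2α₂) = 4.00 / 1.0409 = 3.84 mmol/kg

DIC = 3.84 mmol/kg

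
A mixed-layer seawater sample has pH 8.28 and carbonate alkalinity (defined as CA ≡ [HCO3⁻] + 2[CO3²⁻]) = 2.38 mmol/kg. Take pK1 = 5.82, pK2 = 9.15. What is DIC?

DIC = 2.13 mmol/kg

CA = [HCO3⁻] + 2[CO3²⁻] = (α₁ + 2α₂)·DIC
At pH 8.28: [H⁺]/K1 = 10^-2.46 = 0.0034674, K2/[H⁺] = 10^-0.87 = 0.13490
α₁ = 1/(1 + 0.0034674 + 0.13490) = 1/1.1384 = 0.8785; α₂ = α₁·K2/[H⁺] = 0.1185
α₁ + 2α₂ = 1.1155
DIC = CA / (α₁ + 2α₂) = 2.38 / 1.1155 = 2.13 mmol/kg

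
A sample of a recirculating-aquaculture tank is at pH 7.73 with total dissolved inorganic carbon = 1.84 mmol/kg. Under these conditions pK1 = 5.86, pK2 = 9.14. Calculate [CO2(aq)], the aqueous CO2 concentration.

α₀ = 1 / (1 + K1/[H⁺] + K1K2/[H⁺]²) = 1 / (1 + 10^+1.87 + 10^+0.46)
   = 1 / (1 + 74.131 + 2.8840) = 1/78.015 = 0.01282
[CO2*] = α₀ × DIC = 0.01282 × 1.84 = 0.0236 mmol/kg

[CO2*] = 0.0236 mmol/kg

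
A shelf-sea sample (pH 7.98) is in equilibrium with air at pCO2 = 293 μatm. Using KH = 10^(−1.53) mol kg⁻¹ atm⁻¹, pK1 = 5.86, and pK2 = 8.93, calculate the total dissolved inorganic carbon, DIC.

DIC = 1.28 mmol/kg

[CO2*] = KH · pCO2 = 10^(−1.53) × 293×10^-6 = 8.647×10^-6 mol/kg
α₀ = 1/(1 + K1/[H⁺] + K1K2/[H⁺]²) = 1/(1 + 10^+2.12 + 10^+1.17) = 0.006774
DIC = [CO2*]/α₀ = 8.647×10^-6 / 0.006774 = 1.28 mmol/kg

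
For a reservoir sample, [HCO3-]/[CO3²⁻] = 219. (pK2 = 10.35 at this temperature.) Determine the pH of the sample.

From K2 = [H⁺][CO3²⁻]/[HCO3-]:  pH = pK2 − log₁₀([HCO3-]/[CO3²⁻])
log₁₀(219) = +2.340
pH = 10.35 − (+2.340) = 8.01

pH = 8.01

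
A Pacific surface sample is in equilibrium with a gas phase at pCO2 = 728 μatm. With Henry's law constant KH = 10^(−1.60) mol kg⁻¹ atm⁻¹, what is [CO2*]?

[CO2*] = 18.3 μmol/kg

KH = 10^(−1.60) = 2.512×10^-2 mol kg⁻¹ atm⁻¹
[CO2*] = KH · pCO2 = 2.512×10^-2 × 728×10^-6 atm = 1.83×10^-5 mol/kg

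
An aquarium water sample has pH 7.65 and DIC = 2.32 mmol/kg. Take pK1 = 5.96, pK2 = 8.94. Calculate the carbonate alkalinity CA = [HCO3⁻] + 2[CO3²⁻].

CA = 2.39 mmol/kg

CA = [HCO3⁻] + 2[CO3²⁻] = (α₁ + 2α₂)·DIC
At pH 7.65: [H⁺]/K1 = 10^-1.69 = 0.020417, K2/[H⁺] = 10^-1.29 = 0.051286
α₁ = 1/(1 + 0.020417 + 0.051286) = 1/1.0717 = 0.9331; α₂ = α₁·K2/[H⁺] = 0.04785
α₁ + 2α₂ = 1.0288
CA = 1.0288 × 2.32 = 2.39 mmol/kg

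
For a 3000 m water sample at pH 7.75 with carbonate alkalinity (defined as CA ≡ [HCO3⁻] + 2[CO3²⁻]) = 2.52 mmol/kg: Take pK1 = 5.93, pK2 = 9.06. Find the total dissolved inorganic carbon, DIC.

DIC = 2.44 mmol/kg

CA = [HCO3⁻] + 2[CO3²⁻] = (α₁ + 2α₂)·DIC
At pH 7.75: [H⁺]/K1 = 10^-1.82 = 0.015136, K2/[H⁺] = 10^-1.31 = 0.048978
α₁ = 1/(1 + 0.015136 + 0.048978) = 1/1.0641 = 0.9397; α₂ = α₁·K2/[H⁺] = 0.04603
α₁ + 2α₂ = 1.0318
DIC = CA / (α₁ + 2α₂) = 2.52 / 1.0318 = 2.44 mmol/kg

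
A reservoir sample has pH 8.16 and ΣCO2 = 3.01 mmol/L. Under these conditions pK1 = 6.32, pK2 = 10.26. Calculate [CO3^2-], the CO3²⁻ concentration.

[CO3²⁻] = 0.0234 mmol/L

α₂ = 1 / (1 + [H⁺]/K2 + [H⁺]²/(K1K2)) = 1 / (1 + 10^+2.10 + 10^+0.26)
   = 1 / (1 + 125.89 + 1.8197) = 1/128.71 = 0.007769
[CO3²⁻] = α₂ × DIC = 0.007769 × 3.01 = 0.0234 mmol/L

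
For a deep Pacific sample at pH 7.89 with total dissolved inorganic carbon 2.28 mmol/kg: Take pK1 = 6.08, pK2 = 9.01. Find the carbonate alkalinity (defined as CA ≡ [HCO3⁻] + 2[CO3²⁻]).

CA = [HCO3⁻] + 2[CO3²⁻] = (α₁ + 2α₂)·DIC
At pH 7.89: [H⁺]/K1 = 10^-1.81 = 0.015488, K2/[H⁺] = 10^-1.12 = 0.075858
α₁ = 1/(1 + 0.015488 + 0.075858) = 1/1.0913 = 0.9163; α₂ = α₁·K2/[H⁺] = 0.06951
α₁ + 2α₂ = 1.0553
CA = 1.0553 × 2.28 = 2.41 mmol/kg

CA = 2.41 mmol/kg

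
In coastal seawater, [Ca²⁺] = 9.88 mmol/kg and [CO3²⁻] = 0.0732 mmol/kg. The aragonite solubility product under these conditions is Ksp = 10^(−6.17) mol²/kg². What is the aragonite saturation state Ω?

Ksp = 10^(−6.17) = 6.761×10^-7
Ω = [Ca²⁺][CO3²⁻]/Ksp = (9.88×10^-3)(0.0732×10^-3) / 6.761×10^-7 = 1.07

Ω = 1.07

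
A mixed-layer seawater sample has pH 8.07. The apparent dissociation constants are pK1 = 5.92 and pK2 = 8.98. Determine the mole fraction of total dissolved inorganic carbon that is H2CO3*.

α₀ = 0.00626

α₀ = 1 / (1 + K1/[H⁺] + K1K2/[H⁺]²) = 1 / (1 + 10^+2.15 + 10^+1.24)
   = 1 / (1 + 141.25 + 17.378) = 1/159.63 = 0.006264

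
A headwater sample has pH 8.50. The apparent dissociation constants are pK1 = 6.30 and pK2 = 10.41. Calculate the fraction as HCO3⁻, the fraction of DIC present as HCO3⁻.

α₁ = 1 / (1 + [H⁺]/K1 + K2/[H⁺]) = 1 / (1 + 10^-2.20 + 10^-1.91)
   = 1 / (1 + 0.0063096 + 0.012303) = 1/1.0186 = 0.9817

α₁ = 0.982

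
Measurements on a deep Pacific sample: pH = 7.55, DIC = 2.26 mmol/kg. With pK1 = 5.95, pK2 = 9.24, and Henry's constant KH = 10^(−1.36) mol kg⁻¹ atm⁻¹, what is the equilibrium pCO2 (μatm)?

pCO2 = 1240 μatm

α₀ = 1 / (1 + K1/[H⁺] + K1K2/[H⁺]²) = 1 / (1 + 10^+1.60 + 10^-0.09)
   = 1 / (1 + 39.811 + 0.81283) = 1/41.624 = 0.02402
[CO2*] = α₀ × DIC = 0.02402 × 2.26 = 0.05430 mmol/kg
pCO2 = [CO2*]/KH = 5.430×10^-5 / 4.365×10^-2 = 1240 μatm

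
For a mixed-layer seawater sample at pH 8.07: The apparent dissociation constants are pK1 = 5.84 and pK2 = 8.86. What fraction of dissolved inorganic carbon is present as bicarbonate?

α₁ = 1 / (1 + [H⁺]/K1 + K2/[H⁺]) = 1 / (1 + 10^-2.23 + 10^-0.79)
   = 1 / (1 + 0.0058884 + 0.16218) = 1/1.1681 = 0.8561

α₁ = 0.856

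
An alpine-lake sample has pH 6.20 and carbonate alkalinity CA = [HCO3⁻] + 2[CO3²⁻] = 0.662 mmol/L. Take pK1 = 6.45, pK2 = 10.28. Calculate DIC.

CA = [HCO3⁻] + 2[CO3²⁻] = (α₁ + 2α₂)·DIC
At pH 6.20: [H⁺]/K1 = 10^0.25 = 1.7783, K2/[H⁺] = 10^-4.08 = 8.3176×10^-5
α₁ = 1/(1 + 1.7783 + 8.3176×10^-5) = 1/2.7784 = 0.3599; α₂ = α₁·K2/[H⁺] = 2.994×10^-5
α₁ + 2α₂ = 0.3600
DIC = CA / (α₁ + 2α₂) = 0.662 / 0.3600 = 1.84 mmol/L

DIC = 1.84 mmol/L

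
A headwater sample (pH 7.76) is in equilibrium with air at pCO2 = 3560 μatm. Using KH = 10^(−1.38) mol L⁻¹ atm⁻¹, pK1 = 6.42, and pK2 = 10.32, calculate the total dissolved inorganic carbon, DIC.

DIC = 3.40 mmol/L

[CO2*] = KH · pCO2 = 10^(−1.38) × 3560×10^-6 = 1.484×10^-4 mol/L
α₀ = 1/(1 + K1/[H⁺] + K1K2/[H⁺]²) = 1/(1 + 10^+1.34 + 10^-1.22) = 0.04360
DIC = [CO2*]/α₀ = 1.484×10^-4 / 0.04360 = 3.40 mmol/L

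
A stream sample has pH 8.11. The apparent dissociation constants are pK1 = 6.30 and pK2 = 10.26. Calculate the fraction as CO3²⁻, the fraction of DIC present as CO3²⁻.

α₂ = 1 / (1 + [H⁺]/K2 + [H⁺]²/(K1K2)) = 1 / (1 + 10^+2.15 + 10^+0.34)
   = 1 / (1 + 141.25 + 2.1878) = 1/144.44 = 0.006923

α₂ = 0.00692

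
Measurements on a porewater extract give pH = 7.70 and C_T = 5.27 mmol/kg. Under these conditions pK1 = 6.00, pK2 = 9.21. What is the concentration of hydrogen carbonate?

[HCO3⁻] = 5.01 mmol/kg

α₁ = 1 / (1 + [H⁺]/K1 + K2/[H⁺]) = 1 / (1 + 10^-1.70 + 10^-1.51)
   = 1 / (1 + 0.019953 + 0.030903) = 1/1.0509 = 0.9516
[HCO3⁻] = α₁ × DIC = 0.9516 × 5.27 = 5.01 mmol/kg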